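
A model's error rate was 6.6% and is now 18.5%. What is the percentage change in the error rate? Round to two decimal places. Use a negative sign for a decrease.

The change is 18.5 − 6.6 = 11.9 percentage points.
Relative to the original 6.6%, that is 11.9 ÷ 6.6 ≈ 180.30%.

180.30%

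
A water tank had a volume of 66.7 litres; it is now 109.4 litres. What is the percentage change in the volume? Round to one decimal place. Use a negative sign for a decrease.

64.0%

Change: 109.4 − 66.7 = 42.7.
Relative to the original: 42.7 ÷ 66.7 ≈ 64.0%.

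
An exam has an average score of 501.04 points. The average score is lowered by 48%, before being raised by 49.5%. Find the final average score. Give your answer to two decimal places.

389.51 points

Apply the 48% decrease: 501.04 × 0.52 = 260.5408.
After the 49.5% increase: 260.5408 × 1.495 = 389.508496 ≈ 389.51.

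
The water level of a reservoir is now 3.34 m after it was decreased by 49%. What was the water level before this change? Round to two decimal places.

The overall multiplier applied was 0.51.
So the original water level was 3.34 ÷ 0.51 ≈ 6.55 m.

6.55 m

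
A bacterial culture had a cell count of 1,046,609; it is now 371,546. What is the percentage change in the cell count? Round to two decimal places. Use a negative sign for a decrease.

-64.50%

Change: 371,546 − 1,046,609 = -675,063.
Relative to the original: -675,063 ÷ 1,046,609 ≈ -64.50%.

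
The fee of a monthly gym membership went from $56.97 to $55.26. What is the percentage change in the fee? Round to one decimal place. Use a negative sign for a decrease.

-3.0%

Change: $55.26 − $56.97 = -$1.71.
Relative to the original: -$1.71 ÷ $56.97 ≈ -3.0%.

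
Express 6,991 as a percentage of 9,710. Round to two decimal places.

72.00%

6,991 ÷ 9,710 ≈ 72.00%.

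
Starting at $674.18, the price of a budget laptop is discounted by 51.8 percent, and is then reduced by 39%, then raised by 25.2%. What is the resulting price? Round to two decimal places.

Apply the 51.8% decrease: $674.18 × 0.482 = $324.95476.
Apply the 39% decrease: $324.95476 × 0.61 = $198.2224036.
Apply the 25.2% increase: $198.2224036 × 1.252 = $248.1744493072 ≈ $248.17.

$248.17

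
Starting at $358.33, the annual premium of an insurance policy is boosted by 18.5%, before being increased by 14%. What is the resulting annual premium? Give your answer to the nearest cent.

Each change multiplies by a factor: 1.185 × 1.14 = 1.3509.
$358.33 × 1.3509 = $484.067997 ≈ $484.07.

$484.07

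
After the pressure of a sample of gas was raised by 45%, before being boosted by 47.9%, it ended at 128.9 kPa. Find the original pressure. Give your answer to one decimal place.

60.1 kPa

Undoing the 47.9% increase: 128.9 ÷ 1.479 ≈ 87.153482.
Undoing the 45% increase: 87.153482 ÷ 1.45 ≈ 60.1 kPa.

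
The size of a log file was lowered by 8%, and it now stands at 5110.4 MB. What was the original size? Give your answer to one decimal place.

5554.8 MB

The overall multiplier applied was 0.92.
So the original size was 5110.4 ÷ 0.92 ≈ 5554.8 MB.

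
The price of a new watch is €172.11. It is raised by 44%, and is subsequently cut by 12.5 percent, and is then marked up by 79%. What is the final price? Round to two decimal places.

€388.18

Each change multiplies by a factor: 1.44 × 0.875 × 1.79 = 2.2554.
€172.11 × 2.2554 = €388.176894 ≈ €388.18.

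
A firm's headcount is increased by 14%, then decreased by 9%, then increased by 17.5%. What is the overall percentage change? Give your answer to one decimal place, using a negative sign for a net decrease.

21.9%

The combined multiplier is 1.14 × 0.91 × 1.175 = 1.218945.
That corresponds to an increase of 21.9%.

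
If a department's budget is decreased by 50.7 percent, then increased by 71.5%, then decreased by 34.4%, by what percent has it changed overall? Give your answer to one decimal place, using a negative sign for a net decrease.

-44.5%

A 50.7% decrease multiplies by 0.493.
Then a 71.5% increase: 0.493 × 1.715 = 0.845495.
Then a 34.4% decrease: 0.845495 × 0.656 = 0.55464472.
Overall factor 0.55464472, i.e. -44.5%.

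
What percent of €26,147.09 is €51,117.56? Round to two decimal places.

195.50%

€51,117.56 ÷ €26,147.09 ≈ 195.50%.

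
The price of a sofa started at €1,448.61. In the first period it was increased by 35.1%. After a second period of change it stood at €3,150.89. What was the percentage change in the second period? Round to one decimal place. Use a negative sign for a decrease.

61.0%

After the first period: €1,448.61 × 1.351 = €1957.07211.
Second-period multiplier: €3,150.89 ÷ €1957.07211 ≈ 1.61.
That is a change of 61.0%.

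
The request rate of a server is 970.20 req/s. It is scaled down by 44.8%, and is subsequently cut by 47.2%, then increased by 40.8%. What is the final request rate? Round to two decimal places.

Each change multiplies by a factor: 0.552 × 0.528 × 1.408 = 0.410370048.
970.20 × 0.410370048 = 398.1410205696 ≈ 398.14.

398.14 req/s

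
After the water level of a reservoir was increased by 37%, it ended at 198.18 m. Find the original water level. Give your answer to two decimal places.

The overall multiplier applied was 1.37.
So the original water level was 198.18 ÷ 1.37 ≈ 144.66 m.

144.66 m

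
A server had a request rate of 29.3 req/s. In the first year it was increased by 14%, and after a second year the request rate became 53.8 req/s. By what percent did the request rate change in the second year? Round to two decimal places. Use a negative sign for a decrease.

After the first year: 29.3 × 1.14 = 33.402.
Second-year multiplier: 53.8 ÷ 33.402 ≈ 1.610682.
That is a change of 61.07%.

61.07%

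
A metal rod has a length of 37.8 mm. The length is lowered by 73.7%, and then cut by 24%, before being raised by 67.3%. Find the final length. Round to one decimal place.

After the 73.7% decrease: 37.8 × 0.263 = 9.9414.
Apply the 24% decrease: 9.9414 × 0.76 = 7.555464.
Apply the 67.3% increase: 7.555464 × 1.673 = 12.640291272 ≈ 12.6.

12.6 mm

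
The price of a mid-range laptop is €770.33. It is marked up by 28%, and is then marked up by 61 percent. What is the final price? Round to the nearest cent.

Each change multiplies by a factor: 1.28 × 1.61 = 2.0608.
€770.33 × 2.0608 = €1587.496064 ≈ €1587.50.

€1587.50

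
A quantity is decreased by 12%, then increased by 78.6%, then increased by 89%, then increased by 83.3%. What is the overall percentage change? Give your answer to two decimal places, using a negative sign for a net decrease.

A 12% decrease multiplies by 0.88.
Then a 78.6% increase: 0.88 × 1.786 = 1.57168.
Then an 89% increase: 1.57168 × 1.89 = 2.9704752.
Then an 83.3% increase: 2.9704752 × 1.833 = 5.4448810416.
Overall factor 5.4448810416, i.e. 444.49%.

444.49%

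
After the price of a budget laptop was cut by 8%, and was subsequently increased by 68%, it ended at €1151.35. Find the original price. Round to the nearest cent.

€744.92

The overall multiplier applied was 0.92 × 1.68 = 1.5456.
So the original price was €1151.35 ÷ 1.5456 ≈ €744.92.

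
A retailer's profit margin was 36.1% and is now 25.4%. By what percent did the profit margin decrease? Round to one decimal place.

29.6%

The change is 25.4 − 36.1 = -10.7 percentage points.
Relative to the original 36.1%, that is -10.7 ÷ 36.1 ≈ -29.6%.
So the profit margin fell by 29.6%.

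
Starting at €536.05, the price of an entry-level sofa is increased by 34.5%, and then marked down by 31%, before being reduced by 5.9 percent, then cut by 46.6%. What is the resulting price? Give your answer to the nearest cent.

After the 34.5% increase: €536.05 × 1.345 = €720.98725.
After the 31% decrease: €720.98725 × 0.69 = €497.4812025.
5.9% decrease: €497.4812025 × 0.941 = €468.1298115525.
Apply the 46.6% decrease: €468.1298115525 × 0.534 = €249.981319369035 ≈ €249.98.

€249.98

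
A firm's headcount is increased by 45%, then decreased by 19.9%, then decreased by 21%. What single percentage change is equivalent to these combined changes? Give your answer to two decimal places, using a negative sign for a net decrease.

The combined multiplier is 1.45 × 0.801 × 0.79 = 0.9175455.
That corresponds to a decrease of 8.25%.

-8.25%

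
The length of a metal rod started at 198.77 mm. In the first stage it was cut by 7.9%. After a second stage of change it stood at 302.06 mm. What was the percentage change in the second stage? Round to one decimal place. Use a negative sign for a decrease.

65.0%

After the first stage: 198.77 × 0.921 = 183.06717.
Second-stage multiplier: 302.06 ÷ 183.06717 ≈ 1.65.
That is a change of 65.0%.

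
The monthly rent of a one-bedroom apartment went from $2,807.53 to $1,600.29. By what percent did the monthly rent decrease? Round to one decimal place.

43.0%

Change: $1,600.29 − $2,807.53 = -$1,207.24.
Relative to the original: -$1,207.24 ÷ $2,807.53 ≈ -43.0%.
So the monthly rent decreased by 43.0%.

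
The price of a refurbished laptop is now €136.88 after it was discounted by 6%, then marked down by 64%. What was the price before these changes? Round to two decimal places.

€404.49

The overall multiplier applied was 0.94 × 0.36 = 0.3384.
So the original price was €136.88 ÷ 0.3384 ≈ €404.49.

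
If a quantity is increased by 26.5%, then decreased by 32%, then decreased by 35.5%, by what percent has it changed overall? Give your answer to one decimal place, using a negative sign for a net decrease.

The combined multiplier is 1.265 × 0.68 × 0.645 = 0.554829.
That corresponds to a decrease of 44.5%.

-44.5%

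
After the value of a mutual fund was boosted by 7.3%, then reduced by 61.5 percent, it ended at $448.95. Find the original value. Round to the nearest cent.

Undoing the 61.5% decrease: $448.95 ÷ 0.385 ≈ $1166.103896.
Undoing the 7.3% increase: $1166.103896 ÷ 1.073 ≈ $1086.77.

$1086.77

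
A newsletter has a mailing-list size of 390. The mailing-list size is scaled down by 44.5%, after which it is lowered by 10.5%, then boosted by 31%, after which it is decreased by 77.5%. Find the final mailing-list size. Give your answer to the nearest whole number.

57

Each change multiplies by a factor: 0.555 × 0.895 × 1.31 × 0.225 = 0.14640969375.
390 × 0.14640969375 = 57.0997805625 ≈ 57.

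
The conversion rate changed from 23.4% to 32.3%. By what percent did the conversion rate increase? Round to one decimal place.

38.0%

The change is 32.3 − 23.4 = 8.9 percentage points.
Relative to the original 23.4%, that is 8.9 ÷ 23.4 ≈ 38.0%.
So the conversion rate rose by 38.0%.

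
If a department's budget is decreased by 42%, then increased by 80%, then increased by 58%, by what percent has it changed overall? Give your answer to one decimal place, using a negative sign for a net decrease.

65.0%

A 42% decrease multiplies by 0.58.
Then an 80% increase: 0.58 × 1.8 = 1.044.
Then a 58% increase: 1.044 × 1.58 = 1.64952.
Overall factor 1.64952, i.e. 65.0%.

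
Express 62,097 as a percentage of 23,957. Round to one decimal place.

62,097 ÷ 23,957 ≈ 259.2%.

259.2%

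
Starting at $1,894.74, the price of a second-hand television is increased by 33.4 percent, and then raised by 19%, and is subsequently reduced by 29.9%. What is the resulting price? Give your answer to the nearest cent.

$2,108.48

Each change multiplies by a factor: 1.334 × 1.19 × 0.701 = 1.11280946.
$1,894.74 × 1.11280946 = $2108.4845962404 ≈ $2,108.48.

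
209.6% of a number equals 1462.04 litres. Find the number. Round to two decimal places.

1462.04 litres ÷ 2.096 ≈ 697.54 litres.

697.54 litres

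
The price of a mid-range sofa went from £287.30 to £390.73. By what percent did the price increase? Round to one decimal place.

Change: £390.73 − £287.30 = £103.43.
Relative to the original: £103.43 ÷ £287.30 ≈ 36.0%.
So the price increased by 36.0%.

36.0%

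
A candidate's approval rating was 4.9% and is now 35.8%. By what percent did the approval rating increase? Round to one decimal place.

630.6%

The change is 35.8 − 4.9 = 30.9 percentage points.
Relative to the original 4.9%, that is 30.9 ÷ 4.9 ≈ 630.6%.
So the approval rating rose by 630.6%.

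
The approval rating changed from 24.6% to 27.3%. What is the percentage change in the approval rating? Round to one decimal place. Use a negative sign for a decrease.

11.0%

The change is 27.3 − 24.6 = 2.7 percentage points.
Relative to the original 24.6%, that is 2.7 ÷ 24.6 ≈ 11.0%.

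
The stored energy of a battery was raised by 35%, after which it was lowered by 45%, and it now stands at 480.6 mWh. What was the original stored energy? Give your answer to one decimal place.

647.3 mWh

Undoing the 45% decrease: 480.6 ÷ 0.55 ≈ 873.818182.
Undoing the 35% increase: 873.818182 ÷ 1.35 ≈ 647.3 mWh.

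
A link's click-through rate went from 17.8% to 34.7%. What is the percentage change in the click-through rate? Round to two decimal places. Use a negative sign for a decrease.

The change is 34.7 − 17.8 = 16.9 percentage points.
Relative to the original 17.8%, that is 16.9 ÷ 17.8 ≈ 94.94%.

94.94%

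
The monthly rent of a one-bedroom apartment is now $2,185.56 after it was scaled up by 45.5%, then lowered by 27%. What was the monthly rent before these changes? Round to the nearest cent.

$2,057.68

The overall multiplier applied was 1.455 × 0.73 = 1.06215.
So the original monthly rent was $2,185.56 ÷ 1.06215 ≈ $2,057.68.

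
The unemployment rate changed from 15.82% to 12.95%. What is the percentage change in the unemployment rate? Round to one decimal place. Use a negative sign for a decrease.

The change is 12.95 − 15.82 = -2.87 percentage points.
Relative to the original 15.82%, that is -2.87 ÷ 15.82 ≈ -18.1%.

-18.1%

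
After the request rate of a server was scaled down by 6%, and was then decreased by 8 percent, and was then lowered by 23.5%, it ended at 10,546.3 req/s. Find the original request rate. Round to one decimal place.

Undoing the 23.5% decrease: 10,546.3 ÷ 0.765 ≈ 13786.013072.
Undoing the 8% decrease: 13786.013072 ÷ 0.92 ≈ 14984.796817.
Undoing the 6% decrease: 14984.796817 ÷ 0.94 ≈ 15,941.3 req/s.

15,941.3 req/s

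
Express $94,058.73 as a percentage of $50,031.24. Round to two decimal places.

$94,058.73 ÷ $50,031.24 ≈ 188.00%.

188.00%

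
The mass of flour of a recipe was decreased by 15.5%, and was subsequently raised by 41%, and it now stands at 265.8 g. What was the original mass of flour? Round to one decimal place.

Undoing the 41% increase: 265.8 ÷ 1.41 ≈ 188.510638.
Undoing the 15.5% decrease: 188.510638 ÷ 0.845 ≈ 223.1 g.

223.1 g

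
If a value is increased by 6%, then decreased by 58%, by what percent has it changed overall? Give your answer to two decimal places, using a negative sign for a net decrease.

-55.48%

A 6% increase multiplies by 1.06.
Then a 58% decrease: 1.06 × 0.42 = 0.4452.
Overall factor 0.4452, i.e. -55.48%.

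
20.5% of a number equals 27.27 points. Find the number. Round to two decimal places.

133.02 points

27.27 points ÷ 0.205 ≈ 133.02 points.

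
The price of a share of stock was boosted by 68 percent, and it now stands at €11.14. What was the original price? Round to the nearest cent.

The overall multiplier applied was 1.68.
So the original price was €11.14 ÷ 1.68 ≈ €6.63.

€6.63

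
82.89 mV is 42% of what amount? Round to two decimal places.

197.36 mV

82.89 mV ÷ 0.42 ≈ 197.36 mV.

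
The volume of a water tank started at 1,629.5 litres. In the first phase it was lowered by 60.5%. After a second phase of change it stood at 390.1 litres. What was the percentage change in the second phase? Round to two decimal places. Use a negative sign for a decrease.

After the first phase: 1,629.5 × 0.395 = 643.6525.
Second-phase multiplier: 390.1 ÷ 643.6525 ≈ 0.606072.
That is a change of -39.39%.

-39.39%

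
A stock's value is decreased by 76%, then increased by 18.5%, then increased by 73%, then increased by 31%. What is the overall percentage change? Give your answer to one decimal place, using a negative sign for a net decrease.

-35.5%

The combined multiplier is 0.24 × 1.185 × 1.73 × 1.31 = 0.64453572.
That corresponds to a decrease of 35.5%.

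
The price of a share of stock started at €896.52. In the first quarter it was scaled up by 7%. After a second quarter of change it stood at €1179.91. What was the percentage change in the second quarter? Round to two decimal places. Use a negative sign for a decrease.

After the first quarter: €896.52 × 1.07 = €959.2764.
Second-quarter multiplier: €1179.91 ÷ €959.2764 ≈ 1.23.
That is a change of 23.00%.

23.00%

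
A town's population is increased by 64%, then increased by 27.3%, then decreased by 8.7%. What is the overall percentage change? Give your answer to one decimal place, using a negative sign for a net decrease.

90.6%

A 64% increase multiplies by 1.64.
Then a 27.3% increase: 1.64 × 1.273 = 2.08772.
Then an 8.7% decrease: 2.08772 × 0.913 = 1.90608836.
Overall factor 1.90608836, i.e. 90.6%.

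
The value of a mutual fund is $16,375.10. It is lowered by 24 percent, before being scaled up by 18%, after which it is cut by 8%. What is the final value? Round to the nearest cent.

$13,510.37

After the 24% decrease: $16,375.10 × 0.76 = $12445.076.
After the 18% increase: $12445.076 × 1.18 = $14685.18968.
Apply the 8% decrease: $14685.18968 × 0.92 = $13510.3745056 ≈ $13,510.37.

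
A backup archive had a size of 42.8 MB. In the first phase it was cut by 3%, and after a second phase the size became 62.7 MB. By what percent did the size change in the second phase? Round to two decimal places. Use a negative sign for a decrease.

51.03%

After the first phase: 42.8 × 0.97 = 41.516.
Second-phase multiplier: 62.7 ÷ 41.516 ≈ 1.510261.
That is a change of 51.03%.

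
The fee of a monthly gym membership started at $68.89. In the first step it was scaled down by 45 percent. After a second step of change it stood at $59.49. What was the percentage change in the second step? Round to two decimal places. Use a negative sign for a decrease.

After the first step: $68.89 × 0.55 = $37.8895.
Second-step multiplier: $59.49 ÷ $37.8895 ≈ 1.570092.
That is a change of 57.01%.

57.01%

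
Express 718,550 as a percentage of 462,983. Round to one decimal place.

155.2%

718,550 ÷ 462,983 ≈ 155.2%.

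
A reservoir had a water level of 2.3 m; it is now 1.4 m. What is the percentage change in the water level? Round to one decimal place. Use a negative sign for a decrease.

Change: 1.4 − 2.3 = -0.9.
Relative to the original: -0.9 ÷ 2.3 ≈ -39.1%.

-39.1%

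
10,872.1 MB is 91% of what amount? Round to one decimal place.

10,872.1 MB ÷ 0.91 ≈ 11,947.4 MB.

11,947.4 MB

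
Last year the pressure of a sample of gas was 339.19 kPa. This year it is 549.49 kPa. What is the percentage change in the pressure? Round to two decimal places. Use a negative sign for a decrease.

62.00%

Change: 549.49 − 339.19 = 210.30.
Relative to the original: 210.30 ÷ 339.19 ≈ 62.00%.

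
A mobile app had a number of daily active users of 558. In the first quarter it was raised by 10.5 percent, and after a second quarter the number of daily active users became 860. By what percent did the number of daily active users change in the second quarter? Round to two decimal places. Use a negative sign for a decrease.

39.48%

After the first quarter: 558 × 1.105 = 616.59.
Second-quarter multiplier: 860 ÷ 616.59 ≈ 1.394768.
That is a change of 39.48%.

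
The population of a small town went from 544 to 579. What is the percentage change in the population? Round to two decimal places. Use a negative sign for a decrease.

6.43%

Change: 579 − 544 = 35.
Relative to the original: 35 ÷ 544 ≈ 6.43%.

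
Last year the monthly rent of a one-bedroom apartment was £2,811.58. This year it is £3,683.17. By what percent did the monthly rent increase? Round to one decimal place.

Change: £3,683.17 − £2,811.58 = £871.59.
Relative to the original: £871.59 ÷ £2,811.58 ≈ 31.0%.
So the monthly rent increased by 31.0%.

31.0%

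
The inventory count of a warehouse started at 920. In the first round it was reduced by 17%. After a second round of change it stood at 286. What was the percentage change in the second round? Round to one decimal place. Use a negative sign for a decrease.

-62.5%

After the first round: 920 × 0.83 = 763.6.
Second-round multiplier: 286 ÷ 763.6 ≈ 0.37454.
That is a change of -62.5%.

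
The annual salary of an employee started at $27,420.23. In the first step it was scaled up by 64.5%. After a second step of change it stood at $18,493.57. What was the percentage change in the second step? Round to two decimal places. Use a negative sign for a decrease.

After the first step: $27,420.23 × 1.645 = $45106.27835.
Second-step multiplier: $18,493.57 ÷ $45106.27835 ≈ 0.41.
That is a change of -59.00%.

-59.00%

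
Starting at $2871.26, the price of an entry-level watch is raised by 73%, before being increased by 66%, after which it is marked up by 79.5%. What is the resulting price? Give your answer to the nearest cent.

$14801.00

Apply the 73% increase: $2871.26 × 1.73 = $4967.2798.
66% increase: $4967.2798 × 1.66 = $8245.684468.
After the 79.5% increase: $8245.684468 × 1.795 = $14801.00362006 ≈ $14801.00.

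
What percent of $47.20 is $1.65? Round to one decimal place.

$1.65 ÷ $47.20 ≈ 3.5%.

3.5%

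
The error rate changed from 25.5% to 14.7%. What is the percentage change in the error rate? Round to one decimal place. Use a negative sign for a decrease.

-42.4%

The change is 14.7 − 25.5 = -10.8 percentage points.
Relative to the original 25.5%, that is -10.8 ÷ 25.5 ≈ -42.4%.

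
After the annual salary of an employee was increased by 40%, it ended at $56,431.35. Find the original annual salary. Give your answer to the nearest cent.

$40,308.11

The overall multiplier applied was 1.4.
So the original annual salary was $56,431.35 ÷ 1.4 ≈ $40,308.11.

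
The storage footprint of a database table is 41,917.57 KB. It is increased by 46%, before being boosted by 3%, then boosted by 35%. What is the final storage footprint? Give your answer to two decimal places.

Each change multiplies by a factor: 1.46 × 1.03 × 1.35 = 2.03013.
41,917.57 × 2.03013 = 85098.1163841 ≈ 85,098.12.

85,098.12 KB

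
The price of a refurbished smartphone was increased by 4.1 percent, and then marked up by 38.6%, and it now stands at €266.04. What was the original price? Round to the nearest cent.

Undoing the 38.6% increase: €266.04 ÷ 1.386 ≈ €191.948052.
Undoing the 4.1% increase: €191.948052 ÷ 1.041 ≈ €184.39.

€184.39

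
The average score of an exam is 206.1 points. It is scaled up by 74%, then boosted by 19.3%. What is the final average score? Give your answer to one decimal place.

After the 74% increase: 206.1 × 1.74 = 358.614.
19.3% increase: 358.614 × 1.193 = 427.826502 ≈ 427.8.

427.8 points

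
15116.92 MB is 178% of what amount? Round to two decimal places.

15116.92 MB ÷ 1.78 ≈ 8492.65 MB.

8492.65 MB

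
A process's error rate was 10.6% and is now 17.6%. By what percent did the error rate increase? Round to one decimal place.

The change is 17.6 − 10.6 = 7.0 percentage points.
Relative to the original 10.6%, that is 7.0 ÷ 10.6 ≈ 66.0%.
So the error rate rose by 66.0%.

66.0%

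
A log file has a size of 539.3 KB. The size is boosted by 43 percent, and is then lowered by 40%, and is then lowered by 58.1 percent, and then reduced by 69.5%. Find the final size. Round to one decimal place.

Each change multiplies by a factor: 1.43 × 0.6 × 0.419 × 0.305 = 0.10964811.
539.3 × 0.10964811 = 59.133225723 ≈ 59.1.

59.1 KB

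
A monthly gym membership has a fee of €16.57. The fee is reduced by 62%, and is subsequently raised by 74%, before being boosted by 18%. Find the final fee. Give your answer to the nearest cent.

Each change multiplies by a factor: 0.38 × 1.74 × 1.18 = 0.780216.
€16.57 × 0.780216 = €12.92817912 ≈ €12.93.

€12.93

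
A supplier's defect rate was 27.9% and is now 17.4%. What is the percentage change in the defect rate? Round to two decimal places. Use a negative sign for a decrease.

The change is 17.4 − 27.9 = -10.5 percentage points.
Relative to the original 27.9%, that is -10.5 ÷ 27.9 ≈ -37.63%.

-37.63%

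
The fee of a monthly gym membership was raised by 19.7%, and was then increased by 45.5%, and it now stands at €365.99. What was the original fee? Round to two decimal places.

€210.14

The overall multiplier applied was 1.197 × 1.455 = 1.741635.
So the original fee was €365.99 ÷ 1.741635 ≈ €210.14.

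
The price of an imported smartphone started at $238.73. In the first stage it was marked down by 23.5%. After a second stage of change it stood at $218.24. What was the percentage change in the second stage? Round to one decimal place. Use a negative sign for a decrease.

19.5%

After the first stage: $238.73 × 0.765 = $182.62845.
Second-stage multiplier: $218.24 ÷ $182.62845 ≈ 1.19499.
That is a change of 19.5%.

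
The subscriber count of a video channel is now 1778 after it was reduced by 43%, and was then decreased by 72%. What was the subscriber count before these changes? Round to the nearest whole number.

Undoing the 72% decrease: 1778 ÷ 0.28 = 6350.
Undoing the 43% decrease: 6350 ÷ 0.57 ≈ 11140.

11140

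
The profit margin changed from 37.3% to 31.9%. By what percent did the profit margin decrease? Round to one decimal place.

14.5%

The change is 31.9 − 37.3 = -5.4 percentage points.
Relative to the original 37.3%, that is -5.4 ÷ 37.3 ≈ -14.5%.
So the profit margin fell by 14.5%.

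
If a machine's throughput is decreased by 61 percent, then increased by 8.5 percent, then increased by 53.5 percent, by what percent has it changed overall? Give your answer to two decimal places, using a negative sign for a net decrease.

-35.05%

A 61% decrease multiplies by 0.39.
Then an 8.5% increase: 0.39 × 1.085 = 0.42315.
Then a 53.5% increase: 0.42315 × 1.535 = 0.64953525.
Overall factor 0.64953525, i.e. -35.05%.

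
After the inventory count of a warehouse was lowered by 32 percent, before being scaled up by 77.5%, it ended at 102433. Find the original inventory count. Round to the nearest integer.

Undoing the 77.5% increase: 102433 ÷ 1.775 ≈ 57708.732394.
Undoing the 32% decrease: 57708.732394 ÷ 0.68 ≈ 84866.

84866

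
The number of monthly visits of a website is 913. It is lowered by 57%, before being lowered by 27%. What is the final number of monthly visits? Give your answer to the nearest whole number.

287

After the 57% decrease: 913 × 0.43 = 392.59.
27% decrease: 392.59 × 0.73 = 286.5907 ≈ 287.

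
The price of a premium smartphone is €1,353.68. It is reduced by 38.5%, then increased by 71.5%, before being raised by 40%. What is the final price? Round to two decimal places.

Each change multiplies by a factor: 0.615 × 1.715 × 1.4 = 1.476615.
€1,353.68 × 1.476615 = €1998.8641932 ≈ €1,998.86.

€1,998.86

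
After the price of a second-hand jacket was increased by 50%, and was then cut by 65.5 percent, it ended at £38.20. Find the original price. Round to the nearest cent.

The overall multiplier applied was 1.5 × 0.345 = 0.5175.
So the original price was £38.20 ÷ 0.5175 ≈ £73.82.

£73.82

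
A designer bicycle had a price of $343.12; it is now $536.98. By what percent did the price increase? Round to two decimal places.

56.50%

Change: $536.98 − $343.12 = $193.86.
Relative to the original: $193.86 ÷ $343.12 ≈ 56.50%.
So the price increased by 56.50%.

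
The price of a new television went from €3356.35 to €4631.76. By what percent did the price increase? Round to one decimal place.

Change: €4631.76 − €3356.35 = €1275.41.
Relative to the original: €1275.41 ÷ €3356.35 ≈ 38.0%.
So the price increased by 38.0%.

38.0%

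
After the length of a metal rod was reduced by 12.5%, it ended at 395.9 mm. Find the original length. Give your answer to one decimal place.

The overall multiplier applied was 0.875.
So the original length was 395.9 ÷ 0.875 ≈ 452.5 mm.

452.5 mm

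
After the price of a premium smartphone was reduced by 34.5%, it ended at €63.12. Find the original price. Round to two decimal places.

€96.37

The overall multiplier applied was 0.655.
So the original price was €63.12 ÷ 0.655 ≈ €96.37.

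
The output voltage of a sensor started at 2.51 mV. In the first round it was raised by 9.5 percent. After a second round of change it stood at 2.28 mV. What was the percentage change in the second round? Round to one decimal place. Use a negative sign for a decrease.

After the first round: 2.51 × 1.095 = 2.74845.
Second-round multiplier: 2.28 ÷ 2.74845 ≈ 0.82956.
That is a change of -17.0%.

-17.0%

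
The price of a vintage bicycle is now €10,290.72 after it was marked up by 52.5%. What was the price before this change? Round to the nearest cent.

The overall multiplier applied was 1.525.
So the original price was €10,290.72 ÷ 1.525 ≈ €6,748.01.

€6,748.01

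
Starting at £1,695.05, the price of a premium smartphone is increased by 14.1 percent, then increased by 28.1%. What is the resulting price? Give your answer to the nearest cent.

£2,477.52

Each change multiplies by a factor: 1.141 × 1.281 = 1.461621.
£1,695.05 × 1.461621 = £2477.52067605 ≈ £2,477.52.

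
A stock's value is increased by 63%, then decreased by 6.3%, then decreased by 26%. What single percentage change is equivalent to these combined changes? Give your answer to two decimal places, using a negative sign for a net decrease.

The combined multiplier is 1.63 × 0.937 × 0.74 = 1.1302094.
That corresponds to an increase of 13.02%.

13.02%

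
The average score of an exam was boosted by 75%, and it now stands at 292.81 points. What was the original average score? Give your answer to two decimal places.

The overall multiplier applied was 1.75.
So the original average score was 292.81 ÷ 1.75 = 167.32 points.

167.32 points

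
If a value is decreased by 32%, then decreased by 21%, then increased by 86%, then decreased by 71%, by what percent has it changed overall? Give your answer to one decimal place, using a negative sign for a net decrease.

A 32% decrease multiplies by 0.68.
Then a 21% decrease: 0.68 × 0.79 = 0.5372.
Then an 86% increase: 0.5372 × 1.86 = 0.999192.
Then a 71% decrease: 0.999192 × 0.29 = 0.28976568.
Overall factor 0.28976568, i.e. -71.0%.

-71.0%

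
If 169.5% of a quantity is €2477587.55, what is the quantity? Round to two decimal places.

€2477587.55 ÷ 1.695 ≈ €1461703.57.

€1461703.57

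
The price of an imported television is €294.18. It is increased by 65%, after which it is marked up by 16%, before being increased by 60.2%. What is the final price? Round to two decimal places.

Each change multiplies by a factor: 1.65 × 1.16 × 1.602 = 3.066228.
€294.18 × 3.066228 = €902.02295304 ≈ €902.02.

€902.02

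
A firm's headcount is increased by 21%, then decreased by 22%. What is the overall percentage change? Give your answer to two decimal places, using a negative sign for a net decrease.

-5.62%

A 21% increase multiplies by 1.21.
Then a 22% decrease: 1.21 × 0.78 = 0.9438.
Overall factor 0.9438, i.e. -5.62%.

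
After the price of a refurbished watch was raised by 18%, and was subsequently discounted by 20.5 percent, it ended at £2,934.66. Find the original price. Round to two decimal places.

£3,128.30

Undoing the 20.5% decrease: £2,934.66 ÷ 0.795 ≈ £3691.396226.
Undoing the 18% increase: £3691.396226 ÷ 1.18 ≈ £3,128.30.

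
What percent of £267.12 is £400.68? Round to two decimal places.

£400.68 ÷ £267.12 = 150.00%.

150.00%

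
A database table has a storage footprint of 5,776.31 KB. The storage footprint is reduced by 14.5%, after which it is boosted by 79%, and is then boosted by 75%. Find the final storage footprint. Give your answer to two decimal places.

14.5% decrease: 5,776.31 × 0.855 = 4938.74505.
Apply the 79% increase: 4938.74505 × 1.79 = 8840.3536395.
75% increase: 8840.3536395 × 1.75 = 15470.618869125 ≈ 15,470.62.

15,470.62 KB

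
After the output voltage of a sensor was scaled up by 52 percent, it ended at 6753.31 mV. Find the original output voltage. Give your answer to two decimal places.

4442.97 mV

The overall multiplier applied was 1.52.
So the original output voltage was 6753.31 ÷ 1.52 ≈ 4442.97 mV.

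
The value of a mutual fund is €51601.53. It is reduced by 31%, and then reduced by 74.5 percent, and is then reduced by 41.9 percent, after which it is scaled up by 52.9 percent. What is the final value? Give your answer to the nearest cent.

€8065.58

Apply the 31% decrease: €51601.53 × 0.69 = €35605.0557.
Apply the 74.5% decrease: €35605.0557 × 0.255 = €9079.2892035.
Apply the 41.9% decrease: €9079.2892035 × 0.581 = €5275.0670272335.
52.9% increase: €5275.0670272335 × 1.529 = €8065.5774846400215 ≈ €8065.58.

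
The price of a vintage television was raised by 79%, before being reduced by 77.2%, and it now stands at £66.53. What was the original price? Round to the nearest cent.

The overall multiplier applied was 1.79 × 0.228 = 0.40812.
So the original price was £66.53 ÷ 0.40812 ≈ £163.02.

£163.02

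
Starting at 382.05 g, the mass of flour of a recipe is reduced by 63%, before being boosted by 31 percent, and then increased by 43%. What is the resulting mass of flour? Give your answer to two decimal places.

264.81 g

After the 63% decrease: 382.05 × 0.37 = 141.3585.
Apply the 31% increase: 141.3585 × 1.31 = 185.179635.
After the 43% increase: 185.179635 × 1.43 = 264.80687805 ≈ 264.81.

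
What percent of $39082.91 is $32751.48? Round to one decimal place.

83.8%

$32751.48 ÷ $39082.91 ≈ 83.8%.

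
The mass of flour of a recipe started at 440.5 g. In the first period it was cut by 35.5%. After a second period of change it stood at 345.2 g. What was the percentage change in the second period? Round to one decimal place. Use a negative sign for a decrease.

After the first period: 440.5 × 0.645 = 284.1225.
Second-period multiplier: 345.2 ÷ 284.1225 ≈ 1.21497.
That is a change of 21.5%.

21.5%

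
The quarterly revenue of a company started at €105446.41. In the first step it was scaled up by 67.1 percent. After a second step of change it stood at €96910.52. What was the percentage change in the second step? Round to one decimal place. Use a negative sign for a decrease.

-45.0%

After the first step: €105446.41 × 1.671 = €176200.95111.
Second-step multiplier: €96910.52 ÷ €176200.95111 ≈ 0.55.
That is a change of -45.0%.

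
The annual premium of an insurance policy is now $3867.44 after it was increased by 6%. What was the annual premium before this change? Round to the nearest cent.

$3648.53

The overall multiplier applied was 1.06.
So the original annual premium was $3867.44 ÷ 1.06 ≈ $3648.53.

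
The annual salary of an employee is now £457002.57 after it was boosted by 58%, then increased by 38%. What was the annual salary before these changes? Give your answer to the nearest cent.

£209595.75

The overall multiplier applied was 1.58 × 1.38 = 2.1804.
So the original annual salary was £457002.57 ÷ 2.1804 ≈ £209595.75.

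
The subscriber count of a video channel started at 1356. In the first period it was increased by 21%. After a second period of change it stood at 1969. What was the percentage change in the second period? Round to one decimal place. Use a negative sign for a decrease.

20.0%

After the first period: 1356 × 1.21 = 1640.76.
Second-period multiplier: 1969 ÷ 1640.76 ≈ 1.20005.
That is a change of 20.0%.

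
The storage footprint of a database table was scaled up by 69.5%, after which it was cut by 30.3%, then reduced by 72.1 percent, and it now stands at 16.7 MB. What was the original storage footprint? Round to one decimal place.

50.7 MB

Undoing the 72.1% decrease: 16.7 ÷ 0.279 ≈ 59.856631.
Undoing the 30.3% decrease: 59.856631 ÷ 0.697 ≈ 85.877519.
Undoing the 69.5% increase: 85.877519 ÷ 1.695 ≈ 50.7 MB.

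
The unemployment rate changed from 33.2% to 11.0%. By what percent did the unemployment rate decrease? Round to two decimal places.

66.87%

The change is 11.0 − 33.2 = -22.2 percentage points.
Relative to the original 33.2%, that is -22.2 ÷ 33.2 ≈ -66.87%.
So the unemployment rate fell by 66.87%.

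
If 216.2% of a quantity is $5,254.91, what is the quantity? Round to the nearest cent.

$5,254.91 ÷ 2.162 ≈ $2,430.58.

$2,430.58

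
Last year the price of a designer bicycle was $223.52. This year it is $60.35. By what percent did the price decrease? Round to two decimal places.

Change: $60.35 − $223.52 = -$163.17.
Relative to the original: -$163.17 ÷ $223.52 ≈ -73.00%.
So the price decreased by 73.00%.

73.00%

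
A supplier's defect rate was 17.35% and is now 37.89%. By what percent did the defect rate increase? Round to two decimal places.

The change is 37.89 − 17.35 = 20.54 percentage points.
Relative to the original 17.35%, that is 20.54 ÷ 17.35 ≈ 118.39%.
So the defect rate rose by 118.39%.

118.39%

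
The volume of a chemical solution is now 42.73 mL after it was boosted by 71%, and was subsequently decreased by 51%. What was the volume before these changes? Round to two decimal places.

51.00 mL

Undoing the 51% decrease: 42.73 ÷ 0.49 ≈ 87.204082.
Undoing the 71% increase: 87.204082 ÷ 1.71 ≈ 51.00 mL.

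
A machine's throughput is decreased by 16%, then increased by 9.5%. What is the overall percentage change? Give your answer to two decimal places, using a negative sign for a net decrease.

-8.02%

A 16% decrease multiplies by 0.84.
Then a 9.5% increase: 0.84 × 1.095 = 0.9198.
Overall factor 0.9198, i.e. -8.02%.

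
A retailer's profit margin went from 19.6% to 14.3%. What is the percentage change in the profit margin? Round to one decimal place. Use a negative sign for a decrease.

-27.0%

The change is 14.3 − 19.6 = -5.3 percentage points.
Relative to the original 19.6%, that is -5.3 ÷ 19.6 ≈ -27.0%.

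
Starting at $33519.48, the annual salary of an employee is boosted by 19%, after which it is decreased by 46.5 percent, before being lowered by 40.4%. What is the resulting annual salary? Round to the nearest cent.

19% increase: $33519.48 × 1.19 = $39888.1812.
Apply the 46.5% decrease: $39888.1812 × 0.535 = $21340.176942.
40.4% decrease: $21340.176942 × 0.596 = $12718.745457432 ≈ $12718.75.

$12718.75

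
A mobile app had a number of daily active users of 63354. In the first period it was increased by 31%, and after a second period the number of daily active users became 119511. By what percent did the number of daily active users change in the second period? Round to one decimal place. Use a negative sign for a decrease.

After the first period: 63354 × 1.31 = 82993.74.
Second-period multiplier: 119511 ÷ 82993.74 ≈ 1.44.
That is a change of 44.0%.

44.0%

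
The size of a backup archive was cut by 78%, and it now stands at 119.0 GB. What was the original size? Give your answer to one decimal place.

540.9 GB

The overall multiplier applied was 0.22.
So the original size was 119.0 ÷ 0.22 ≈ 540.9 GB.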